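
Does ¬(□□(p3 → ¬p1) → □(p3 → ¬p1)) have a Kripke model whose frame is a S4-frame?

Unsatisfiable

1. ¬(□□(p3 → ¬p1) → □(p3 → ¬p1)), u
2. □□(p3 → ¬p1), u   [¬→-rule on 1]
3. ¬□(p3 → ¬p1), u   [¬→-rule on 1]
4. □(p3 → ¬p1), u   [□-rule on 2 via uRu]
5. p3 → ¬p1, u   [□-rule on 4 via uRu]
6. ¬p1, u   [→-rule on 5 (branches; this branch)]
7. ¬(p3 → ¬p1), v   [¬□-rule on 3: fresh world v, uRv]
8. p3, v   [¬→-rule on 7]
9. p1, v   [¬→-rule on 7]
10. □(p3 → ¬p1), v   [□-rule on 2 via uRv]
11. p3 → ¬p1, v   [□-rule on 4 via uRv]
12. ¬p1, v   [→-rule on 11 (branches; this branch)]
Accessibility: uRu, uRv, vRv
Branch closes: p1 and ¬p1 both at v.
Every branch closes; the branch above is one of them.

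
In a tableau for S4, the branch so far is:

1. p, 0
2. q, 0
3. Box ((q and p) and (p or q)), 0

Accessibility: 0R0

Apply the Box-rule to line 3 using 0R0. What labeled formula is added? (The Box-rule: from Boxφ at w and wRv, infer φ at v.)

(q and p) and (p or q), 0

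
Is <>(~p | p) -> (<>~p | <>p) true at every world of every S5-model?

Yes, valid

Tableau for the negation ~(<>(~p | p) -> (<>~p | <>p)):
1. ~(<>(~p | p) -> (<>~p | <>p)), u
2. <>(~p | p), u
3. ~(<>~p | <>p), u
4. ~<>~p, u
5. ~<>p, u
6. p, u
7. ~p, u
Accessibility: uRu
Branch closes: p and ~p both at u.
Every branch of the negation's tableau closes; the branch above is one of them.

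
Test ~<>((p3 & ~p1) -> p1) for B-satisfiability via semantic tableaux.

Satisfiable (open branch found)

1. ~<>((p3 & ~p1) -> p1), w0
2. ~((p3 & ~p1) -> p1), w0   [~<>-rule on 1 via w0Rw0]
3. p3 & ~p1, w0   [~->-rule on 2]
4. ~p1, w0   [~->-rule on 2]
5. p3, w0   [&-rule on 3]
Accessibility: w0Rw0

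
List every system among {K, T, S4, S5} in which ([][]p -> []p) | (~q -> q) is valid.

K-tableau for the negation ~(([][]p -> []p) | (~q -> q)):
1. ~(([][]p -> []p) | (~q -> q)), u
2. ~([][]p -> []p), u
3. ~(~q -> q), u
4. [][]p, u
5. ~[]p, u
6. ~q, u
7. ~p, v
8. []p, v
Accessibility: uRv
Complete open branch: countermodel on a K-frame, so not valid in K.
T-tableau for the negation ~(([][]p -> []p) | (~q -> q)):
1. ~(([][]p -> []p) | (~q -> q)), u
2. ~([][]p -> []p), u
3. ~(~q -> q), u
4. [][]p, u
5. ~[]p, u
6. ~q, u
7. []p, u
8. p, u
9. ~p, v
10. []p, v
11. p, v
Accessibility: uRu, uRv, vRv
Branch closes: p and ~p both at v.
Every branch closes (one shown): valid in T, hence also in S4, S5 (every theorem of T is a theorem of S4 and S5).

T, S4, S5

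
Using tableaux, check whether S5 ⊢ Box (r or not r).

Tableau for the negation not Box (r or not r):
1. not Box (r or not r), 0
2. not (r or not r), 1
3. not r, 1
4. r, 1
Accessibility: 0R0, 0R1, 1R0, 1R1
Branch closes: r and not r both at 1.
Every branch of the negation's tableau closes; the branch above is one of them.

Valid in S5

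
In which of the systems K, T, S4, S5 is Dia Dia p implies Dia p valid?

S4, S5

S4-tableau for the negation not (Dia Dia p implies Dia p):
1. not (Dia Dia p implies Dia p), 0
2. Dia Dia p, 0
3. not Dia p, 0
4. not p, 0
5. Dia p, 1
6. not p, 1
7. p, 2
8. not p, 2
Accessibility: 0R0, 0R1, 0R2, 1R1, 1R2, 2R2
Branch closes: p and not p both at 2.
Every branch closes (one shown): valid in S4, hence also in S5 (every theorem of S4 is a theorem of S5).
T-tableau for the negation not (Dia Dia p implies Dia p):
1. not (Dia Dia p implies Dia p), 0
2. Dia Dia p, 0
3. not Dia p, 0
4. not p, 0
5. Dia p, 1
6. not p, 1
7. p, 2
Accessibility: 0R0, 0R1, 1R1, 1R2, 2R2
Complete open branch: countermodel on a T-frame, so not valid in T, nor in K (the same frame is also a K-frame).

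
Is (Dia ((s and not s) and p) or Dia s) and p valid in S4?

Not valid

Tableau for the negation not ((Dia ((s and not s) and p) or Dia s) and p):
1. not ((Dia ((s and not s) and p) or Dia s) and p), w0
2. not p, w0
Accessibility: w0Rw0
The negation has an open branch (countermodel exists).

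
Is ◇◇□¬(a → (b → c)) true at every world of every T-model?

Tableau for the negation ¬◇◇□¬(a → (b → c)):
1. ¬◇◇□¬(a → (b → c)), 0
2. ¬◇□¬(a → (b → c)), 0   [¬◇-rule on 1 via 0R0]
3. ¬□¬(a → (b → c)), 0   [¬◇-rule on 2 via 0R0]
4. a → (b → c), 1   [¬□-rule on 3: fresh world 1, 0R1]
5. ¬◇□¬(a → (b → c)), 1   [¬◇-rule on 1 via 0R1]
6. ¬□¬(a → (b → c)), 1   [¬◇-rule on 2 via 0R1]
7. b → c, 1   [→-rule on 4 (branches; this branch)]
8. c, 1   [→-rule on 7 (branches; this branch)]
9. a → (b → c), 2   [¬□-rule on 6: fresh world 2, 1R2]
10. ¬□¬(a → (b → c)), 2   [¬◇-rule on 5 via 1R2]
11. b → c, 2   [→-rule on 9 (branches; this branch)]
12. c, 2   [→-rule on 11 (branches; this branch)]
13. a → (b → c), 3   [¬□-rule on 10: fresh world 3, 2R3]
14. b → c, 3   [→-rule on 13 (branches; this branch)]
15. c, 3   [→-rule on 14 (branches; this branch)]
Accessibility: 0R0, 0R1, 1R1, 1R2, 2R2, 2R3, 3R3
The negation has an open branch (countermodel exists).

Invalid (countermodel exists)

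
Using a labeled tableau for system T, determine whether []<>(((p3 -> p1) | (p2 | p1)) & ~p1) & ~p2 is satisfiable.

Yes, satisfiable

1. []<>(((p3 -> p1) | (p2 | p1)) & ~p1) & ~p2, u
2. []<>(((p3 -> p1) | (p2 | p1)) & ~p1), u
3. ~p2, u
4. <>(((p3 -> p1) | (p2 | p1)) & ~p1), u
5. ((p3 -> p1) | (p2 | p1)) & ~p1, v
6. (p3 -> p1) | (p2 | p1), v
7. ~p1, v
8. <>(((p3 -> p1) | (p2 | p1)) & ~p1), v
9. p2 | p1, v
10. p2, v
11. ((p3 -> p1) | (p2 | p1)) & ~p1, w
12. (p3 -> p1) | (p2 | p1), w
13. ~p1, w
14. p2 | p1, w
15. p2, w
Accessibility: uRu, uRv, vRv, vRw, wRw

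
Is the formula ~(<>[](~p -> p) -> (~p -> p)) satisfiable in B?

Unsatisfiable

1. ~(<>[](~p -> p) -> (~p -> p)), w0
2. <>[](~p -> p), w0   [~->-rule on 1]
3. ~(~p -> p), w0   [~->-rule on 1]
4. ~p, w0   [~->-rule on 3]
5. [](~p -> p), w1   [<>-rule on 2: fresh world w1, w0Rw1]
6. ~p -> p, w0   [[]-rule on 5 via w1Rw0]
7. ~p -> p, w1   [[]-rule on 5 via w1Rw1]
8. p, w0   [->-rule on 6 (branches; this branch)]
Accessibility: w0Rw0, w0Rw1, w1Rw0, w1Rw1
Branch closes: p and ~p both at w0.
Every branch closes; the branch above is one of them.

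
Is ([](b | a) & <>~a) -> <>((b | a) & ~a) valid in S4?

Tableau for the negation ~(([](b | a) & <>~a) -> <>((b | a) & ~a)):
1. ~(([](b | a) & <>~a) -> <>((b | a) & ~a)), 0
2. [](b | a) & <>~a, 0
3. ~<>((b | a) & ~a), 0
4. [](b | a), 0
5. <>~a, 0
6. ~((b | a) & ~a), 0
7. b | a, 0
8. a, 0
9. ~a, 1
10. ~((b | a) & ~a), 1
11. b | a, 1
12. ~(b | a), 1
13. ~b, 1
14. a, 1
Accessibility: 0R0, 0R1, 1R1
Branch closes: a and ~a both at 1.
Every branch of the negation's tableau closes; the branch above is one of them.

Valid in S4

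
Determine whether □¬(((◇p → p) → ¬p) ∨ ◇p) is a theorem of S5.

Tableau for the negation ¬□¬(((◇p → p) → ¬p) ∨ ◇p):
1. ¬□¬(((◇p → p) → ¬p) ∨ ◇p), 0
2. ((◇p → p) → ¬p) ∨ ◇p, 1   [¬□-rule on 1: fresh world 1, 0R1]
3. ◇p, 1   [∨-rule on 2 (branches; this branch)]
4. p, 2   [◇-rule on 3: fresh world 2, 1R2]
Accessibility: 0R0, 0R1, 0R2, 1R0, 1R1, 1R2, 2R0, 2R1, 2R2
The negation has an open branch (countermodel exists).

No, not valid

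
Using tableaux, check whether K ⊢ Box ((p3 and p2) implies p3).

Yes, valid

Tableau for the negation not Box ((p3 and p2) implies p3):
1. not Box ((p3 and p2) implies p3), 0
2. not ((p3 and p2) implies p3), 1
3. p3 and p2, 1
4. not p3, 1
5. p3, 1
6. p2, 1
Accessibility: 0R1
Branch closes: p3 and not p3 both at 1.
Every branch of the negation's tableau closes; the branch above is one of them.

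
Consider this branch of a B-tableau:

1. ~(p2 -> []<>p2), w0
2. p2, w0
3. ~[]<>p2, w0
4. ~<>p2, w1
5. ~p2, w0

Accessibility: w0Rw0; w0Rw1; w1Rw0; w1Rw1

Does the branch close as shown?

Closed

Both p2 and ~p2 appear at w0.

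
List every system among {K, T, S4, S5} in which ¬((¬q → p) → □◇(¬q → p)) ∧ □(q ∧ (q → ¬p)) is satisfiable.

K

K-tableau for the formula:
1. ¬((¬q → p) → □◇(¬q → p)) ∧ □(q ∧ (q → ¬p)), u
2. ¬((¬q → p) → □◇(¬q → p)), u
3. □(q ∧ (q → ¬p)), u
4. ¬q → p, u
5. ¬□◇(¬q → p), u
6. p, u
7. ¬◇(¬q → p), v
8. q ∧ (q → ¬p), v
9. q, v
10. q → ¬p, v
11. ¬p, v
Accessibility: uRv
Complete open branch: satisfiable in K.
T-tableau for the formula:
1. ¬((¬q → p) → □◇(¬q → p)) ∧ □(q ∧ (q → ¬p)), u
2. ¬((¬q → p) → □◇(¬q → p)), u
3. □(q ∧ (q → ¬p)), u
4. ¬q → p, u
5. ¬□◇(¬q → p), u
6. q ∧ (q → ¬p), u
7. q, u
8. q → ¬p, u
9. ¬p, u
10. ¬◇(¬q → p), v
11. q ∧ (q → ¬p), v
12. q, v
13. q → ¬p, v
14. ¬(¬q → p), v
15. ¬q, v
16. ¬p, v
Accessibility: uRu, uRv, vRv
Branch closes: q and ¬q both at v.
Every branch closes (one shown): unsatisfiable in T, hence also in S4, S5 (every S4/S5-frame is a T-frame).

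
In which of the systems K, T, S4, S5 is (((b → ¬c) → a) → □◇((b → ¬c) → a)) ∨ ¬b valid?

S5

S4-tableau for the negation ¬((((b → ¬c) → a) → □◇((b → ¬c) → a)) ∨ ¬b):
1. ¬((((b → ¬c) → a) → □◇((b → ¬c) → a)) ∨ ¬b), w0
2. ¬(((b → ¬c) → a) → □◇((b → ¬c) → a)), w0
3. b, w0
4. (b → ¬c) → a, w0
5. ¬□◇((b → ¬c) → a), w0
6. a, w0
7. ¬◇((b → ¬c) → a), w1
8. ¬((b → ¬c) → a), w1
9. b → ¬c, w1
10. ¬a, w1
11. ¬c, w1
Accessibility: w0Rw0, w0Rw1, w1Rw1
Complete open branch: countermodel on an S4-frame, so not valid in S4, nor in K, T (the same frame is also a K-frame and a T-frame).
S5-tableau for the negation ¬((((b → ¬c) → a) → □◇((b → ¬c) → a)) ∨ ¬b):
1. ¬((((b → ¬c) → a) → □◇((b → ¬c) → a)) ∨ ¬b), w0
2. ¬(((b → ¬c) → a) → □◇((b → ¬c) → a)), w0
3. b, w0
4. (b → ¬c) → a, w0
5. ¬□◇((b → ¬c) → a), w0
6. ¬(b → ¬c), w0
7. c, w0
8. ¬◇((b → ¬c) → a), w1
9. ¬((b → ¬c) → a), w0
10. b → ¬c, w0
11. ¬a, w0
12. ¬((b → ¬c) → a), w1
13. b → ¬c, w1
14. ¬a, w1
15. ¬c, w0
Accessibility: w0Rw0, w0Rw1, w1Rw0, w1Rw1
Branch closes: c and ¬c both at w0.
Every branch closes (one shown): valid in S5.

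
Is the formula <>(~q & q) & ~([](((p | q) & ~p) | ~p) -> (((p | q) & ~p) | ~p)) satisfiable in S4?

Unsatisfiable

1. <>(~q & q) & ~([](((p | q) & ~p) | ~p) -> (((p | q) & ~p) | ~p)), u
2. <>(~q & q), u
3. ~([](((p | q) & ~p) | ~p) -> (((p | q) & ~p) | ~p)), u
4. [](((p | q) & ~p) | ~p), u
5. ~(((p | q) & ~p) | ~p), u
6. ~((p | q) & ~p), u
7. p, u
8. ((p | q) & ~p) | ~p, u
9. (p | q) & ~p, u
10. p | q, u
11. ~p, u
Accessibility: uRu
Branch closes: p and ~p both at u.
Every branch closes; the branch above is one of them.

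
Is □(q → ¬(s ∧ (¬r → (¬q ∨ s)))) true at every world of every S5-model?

Tableau for the negation ¬□(q → ¬(s ∧ (¬r → (¬q ∨ s)))):
1. ¬□(q → ¬(s ∧ (¬r → (¬q ∨ s)))), w0
2. ¬(q → ¬(s ∧ (¬r → (¬q ∨ s)))), w1   [¬□-rule on 1: fresh world w1, w0Rw1]
3. q, w1   [¬→-rule on 2]
4. s ∧ (¬r → (¬q ∨ s)), w1   [¬→-rule on 2]
5. s, w1   [∧-rule on 4]
6. ¬r → (¬q ∨ s), w1   [∧-rule on 4]
7. ¬q ∨ s, w1   [→-rule on 6 (branches; this branch)]
Accessibility: w0Rw0, w0Rw1, w1Rw0, w1Rw1
The negation has an open branch (countermodel exists).

No, not valid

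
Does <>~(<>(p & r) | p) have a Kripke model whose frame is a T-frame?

Yes, satisfiable

1. <>~(<>(p & r) | p), u
2. ~(<>(p & r) | p), v
3. ~<>(p & r), v
4. ~p, v
5. ~(p & r), v
6. ~r, v
Accessibility: uRu, uRv, vRv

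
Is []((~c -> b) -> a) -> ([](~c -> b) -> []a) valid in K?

Tableau for the negation ~([]((~c -> b) -> a) -> ([](~c -> b) -> []a)):
1. ~([]((~c -> b) -> a) -> ([](~c -> b) -> []a)), w0
2. []((~c -> b) -> a), w0
3. ~([](~c -> b) -> []a), w0
4. [](~c -> b), w0
5. ~[]a, w0
6. ~a, w1
7. (~c -> b) -> a, w1
8. ~c -> b, w1
9. ~(~c -> b), w1
10. ~c, w1
11. ~b, w1
12. b, w1
Accessibility: w0Rw1
Branch closes: b and ~b both at w1.
All branches of the negation close; one closing branch shown above.

Yes, valid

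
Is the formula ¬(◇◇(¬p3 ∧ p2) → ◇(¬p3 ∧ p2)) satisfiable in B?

Yes, satisfiable

1. ¬(◇◇(¬p3 ∧ p2) → ◇(¬p3 ∧ p2)), 0
2. ◇◇(¬p3 ∧ p2), 0
3. ¬◇(¬p3 ∧ p2), 0
4. ¬(¬p3 ∧ p2), 0
5. ¬p2, 0
6. ◇(¬p3 ∧ p2), 1
7. ¬(¬p3 ∧ p2), 1
8. ¬p2, 1
9. ¬p3 ∧ p2, 2
10. ¬p3, 2
11. p2, 2
Accessibility: 0R0, 0R1, 1R0, 1R1, 1R2, 2R1, 2R2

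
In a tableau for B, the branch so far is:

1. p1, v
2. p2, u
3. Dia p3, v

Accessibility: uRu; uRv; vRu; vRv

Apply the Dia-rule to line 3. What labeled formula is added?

a fresh world w with vRw, and p3 at w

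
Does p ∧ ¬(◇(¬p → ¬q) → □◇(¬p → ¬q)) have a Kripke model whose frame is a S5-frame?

1. p ∧ ¬(◇(¬p → ¬q) → □◇(¬p → ¬q)), 0
2. p, 0
3. ¬(◇(¬p → ¬q) → □◇(¬p → ¬q)), 0
4. ◇(¬p → ¬q), 0
5. ¬□◇(¬p → ¬q), 0
6. ¬p → ¬q, 1
7. ¬q, 1
8. ¬◇(¬p → ¬q), 2
9. ¬(¬p → ¬q), 0
10. ¬p, 0
11. q, 0
Accessibility: 0R0, 0R1, 0R2, 1R0, 1R1, 1R2, 2R0, 2R1, 2R2
Branch closes: p and ¬p both at 0.
Every branch closes; the branch above is one of them.

No, unsatisfiable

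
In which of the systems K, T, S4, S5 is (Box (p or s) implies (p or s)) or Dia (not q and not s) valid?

T, S4, S5

K-tableau for the negation not ((Box (p or s) implies (p or s)) or Dia (not q and not s)):
1. not ((Box (p or s) implies (p or s)) or Dia (not q and not s)), 0
2. not (Box (p or s) implies (p or s)), 0
3. not Dia (not q and not s), 0
4. Box (p or s), 0
5. not (p or s), 0
6. not p, 0
7. not s, 0
Complete open branch: countermodel on a K-frame, so not valid in K.
T-tableau for the negation not ((Box (p or s) implies (p or s)) or Dia (not q and not s)):
1. not ((Box (p or s) implies (p or s)) or Dia (not q and not s)), 0
2. not (Box (p or s) implies (p or s)), 0
3. not Dia (not q and not s), 0
4. Box (p or s), 0
5. not (p or s), 0
6. not p, 0
7. not s, 0
8. not (not q and not s), 0
9. p or s, 0
10. q, 0
11. s, 0
Accessibility: 0R0
Branch closes: s and not s both at 0.
Every branch closes (one shown): valid in T, hence also in S4, S5 (every theorem of T is a theorem of S4 and S5).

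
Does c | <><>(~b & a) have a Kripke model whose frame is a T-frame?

Satisfiable (open branch found)

1. c | <><>(~b & a), 0
2. <><>(~b & a), 0
3. <>(~b & a), 1
4. ~b & a, 2
5. ~b, 2
6. a, 2
Accessibility: 0R0, 0R1, 1R1, 1R2, 2R2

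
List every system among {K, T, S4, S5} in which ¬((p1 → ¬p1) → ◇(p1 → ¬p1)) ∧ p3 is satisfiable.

K-tableau for the formula:
1. ¬((p1 → ¬p1) → ◇(p1 → ¬p1)) ∧ p3, 0
2. ¬((p1 → ¬p1) → ◇(p1 → ¬p1)), 0
3. p3, 0
4. p1 → ¬p1, 0
5. ¬◇(p1 → ¬p1), 0
6. ¬p1, 0
Complete open branch: satisfiable in K.
T-tableau for the formula:
1. ¬((p1 → ¬p1) → ◇(p1 → ¬p1)) ∧ p3, 0
2. ¬((p1 → ¬p1) → ◇(p1 → ¬p1)), 0
3. p3, 0
4. p1 → ¬p1, 0
5. ¬◇(p1 → ¬p1), 0
6. ¬(p1 → ¬p1), 0
7. p1, 0
8. ¬p1, 0
Accessibility: 0R0
Branch closes: p1 and ¬p1 both at 0.
Every branch closes (one shown): unsatisfiable in T, hence also in S4, S5 (every S4/S5-frame is a T-frame).

K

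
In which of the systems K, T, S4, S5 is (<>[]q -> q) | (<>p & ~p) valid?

S4-tableau for the negation ~((<>[]q -> q) | (<>p & ~p)):
1. ~((<>[]q -> q) | (<>p & ~p)), u
2. ~(<>[]q -> q), u
3. ~(<>p & ~p), u
4. <>[]q, u
5. ~q, u
6. p, u
7. []q, v
8. q, v
Accessibility: uRu, uRv, vRv
Complete open branch: countermodel on an S4-frame, so not valid in S4, nor in K, T (the same frame is also a K-frame and a T-frame).
S5-tableau for the negation ~((<>[]q -> q) | (<>p & ~p)):
1. ~((<>[]q -> q) | (<>p & ~p)), u
2. ~(<>[]q -> q), u
3. ~(<>p & ~p), u
4. <>[]q, u
5. ~q, u
6. ~<>p, u
7. ~p, u
8. []q, v
9. ~p, v
10. q, u
Accessibility: uRu, uRv, vRu, vRv
Branch closes: q and ~q both at u.
Every branch closes (one shown): valid in S5.

S5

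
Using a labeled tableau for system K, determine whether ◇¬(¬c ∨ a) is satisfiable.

Satisfiable

1. ◇¬(¬c ∨ a), u
2. ¬(¬c ∨ a), v
3. c, v
4. ¬a, v
Accessibility: uRv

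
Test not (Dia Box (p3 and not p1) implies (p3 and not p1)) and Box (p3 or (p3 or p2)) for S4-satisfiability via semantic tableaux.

1. not (Dia Box (p3 and not p1) implies (p3 and not p1)) and Box (p3 or (p3 or p2)), u
2. not (Dia Box (p3 and not p1) implies (p3 and not p1)), u
3. Box (p3 or (p3 or p2)), u
4. Dia Box (p3 and not p1), u
5. not (p3 and not p1), u
6. p3 or (p3 or p2), u
7. p1, u
8. p3 or p2, u
9. p2, u
10. Box (p3 and not p1), v
11. p3 or (p3 or p2), v
12. p3 and not p1, v
13. p3, v
14. not p1, v
15. p3 or p2, v
16. p2, v
Accessibility: uRu, uRv, vRv

Satisfiable (open branch found)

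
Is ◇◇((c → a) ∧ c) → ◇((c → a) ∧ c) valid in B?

Tableau for the negation ¬(◇◇((c → a) ∧ c) → ◇((c → a) ∧ c)):
1. ¬(◇◇((c → a) ∧ c) → ◇((c → a) ∧ c)), w0
2. ◇◇((c → a) ∧ c), w0
3. ¬◇((c → a) ∧ c), w0
4. ¬((c → a) ∧ c), w0
5. ¬c, w0
6. ◇((c → a) ∧ c), w1
7. ¬((c → a) ∧ c), w1
8. ¬c, w1
9. (c → a) ∧ c, w2
10. c → a, w2
11. c, w2
12. a, w2
Accessibility: w0Rw0, w0Rw1, w1Rw0, w1Rw1, w1Rw2, w2Rw1, w2Rw2
The negation has an open branch (countermodel exists).

Invalid (countermodel exists)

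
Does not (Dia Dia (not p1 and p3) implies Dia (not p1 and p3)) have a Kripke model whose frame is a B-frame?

Yes, satisfiable

1. not (Dia Dia (not p1 and p3) implies Dia (not p1 and p3)), u
2. Dia Dia (not p1 and p3), u
3. not Dia (not p1 and p3), u
4. not (not p1 and p3), u
5. not p3, u
6. Dia (not p1 and p3), v
7. not (not p1 and p3), v
8. not p3, v
9. not p1 and p3, w
10. not p1, w
11. p3, w
Accessibility: uRu, uRv, vRu, vRv, vRw, wRv, wRw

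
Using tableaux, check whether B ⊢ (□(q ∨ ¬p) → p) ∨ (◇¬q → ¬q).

Tableau for the negation ¬((□(q ∨ ¬p) → p) ∨ (◇¬q → ¬q)):
1. ¬((□(q ∨ ¬p) → p) ∨ (◇¬q → ¬q)), w0
2. ¬(□(q ∨ ¬p) → p), w0
3. ¬(◇¬q → ¬q), w0
4. □(q ∨ ¬p), w0
5. ¬p, w0
6. ◇¬q, w0
7. q, w0
8. q ∨ ¬p, w0
9. ¬q, w1
10. q ∨ ¬p, w1
11. ¬p, w1
Accessibility: w0Rw0, w0Rw1, w1Rw0, w1Rw1
The negation has an open branch (countermodel exists).

Not valid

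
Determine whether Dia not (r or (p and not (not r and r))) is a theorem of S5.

Invalid (countermodel exists)

Tableau for the negation not Dia not (r or (p and not (not r and r))):
1. not Dia not (r or (p and not (not r and r))), u
2. r or (p and not (not r and r)), u   [neg-Dia-rule on 1 via uRu]
3. p and not (not r and r), u   [or-rule on 2 (branches; this branch)]
4. p, u   [and-rule on 3]
5. not (not r and r), u   [and-rule on 3]
6. not r, u   [neg-and-rule on 5 (branches; this branch)]
Accessibility: uRu
The negation has an open branch (countermodel exists).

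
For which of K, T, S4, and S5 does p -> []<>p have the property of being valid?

S4-tableau for the negation ~(p -> []<>p):
1. ~(p -> []<>p), w0
2. p, w0
3. ~[]<>p, w0
4. ~<>p, w1
5. ~p, w1
Accessibility: w0Rw0, w0Rw1, w1Rw1
Complete open branch: countermodel on an S4-frame, so not valid in S4, nor in K, T (the same frame is also a K-frame and a T-frame).
S5-tableau for the negation ~(p -> []<>p):
1. ~(p -> []<>p), w0
2. p, w0
3. ~[]<>p, w0
4. ~<>p, w1
5. ~p, w0
Accessibility: w0Rw0, w0Rw1, w1Rw0, w1Rw1
Branch closes: p and ~p both at w0.
Every branch closes (one shown): valid in S5.

S5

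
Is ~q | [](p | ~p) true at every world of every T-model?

Tableau for the negation ~(~q | [](p | ~p)):
1. ~(~q | [](p | ~p)), w0
2. q, w0
3. ~[](p | ~p), w0
4. ~(p | ~p), w1
5. ~p, w1
6. p, w1
Accessibility: w0Rw0, w0Rw1, w1Rw1
Branch closes: p and ~p both at w1.
Every branch of the negation's tableau closes; the branch above is one of them.

Valid in T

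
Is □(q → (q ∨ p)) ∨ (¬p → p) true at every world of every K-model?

Tableau for the negation ¬(□(q → (q ∨ p)) ∨ (¬p → p)):
1. ¬(□(q → (q ∨ p)) ∨ (¬p → p)), 0
2. ¬□(q → (q ∨ p)), 0
3. ¬(¬p → p), 0
4. ¬p, 0
5. ¬(q → (q ∨ p)), 1
6. q, 1
7. ¬(q ∨ p), 1
8. ¬q, 1
9. ¬p, 1
Accessibility: 0R1
Branch closes: q and ¬q both at 1.
Every branch of the negation's tableau closes; the branch above is one of them.

Valid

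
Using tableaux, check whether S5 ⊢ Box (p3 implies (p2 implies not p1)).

Invalid (countermodel exists)

Tableau for the negation not Box (p3 implies (p2 implies not p1)):
1. not Box (p3 implies (p2 implies not p1)), u
2. not (p3 implies (p2 implies not p1)), v   [neg-Box-rule on 1: fresh world v, uRv]
3. p3, v   [neg-implies-rule on 2]
4. not (p2 implies not p1), v   [neg-implies-rule on 2]
5. p2, v   [neg-implies-rule on 4]
6. p1, v   [neg-implies-rule on 4]
Accessibility: uRu, uRv, vRu, vRv
The negation has an open branch (countermodel exists).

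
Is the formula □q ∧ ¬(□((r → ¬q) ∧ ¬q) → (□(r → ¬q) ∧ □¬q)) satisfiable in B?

Unsatisfiable

1. □q ∧ ¬(□((r → ¬q) ∧ ¬q) → (□(r → ¬q) ∧ □¬q)), u
2. □q, u
3. ¬(□((r → ¬q) ∧ ¬q) → (□(r → ¬q) ∧ □¬q)), u
4. □((r → ¬q) ∧ ¬q), u
5. ¬(□(r → ¬q) ∧ □¬q), u
6. q, u
7. (r → ¬q) ∧ ¬q, u
8. r → ¬q, u
9. ¬q, u
Accessibility: uRu
Branch closes: q and ¬q both at u.
Every branch closes; the branch above is one of them.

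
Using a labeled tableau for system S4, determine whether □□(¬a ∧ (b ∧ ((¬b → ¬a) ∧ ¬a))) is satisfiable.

Yes, satisfiable

1. □□(¬a ∧ (b ∧ ((¬b → ¬a) ∧ ¬a))), w0
2. □(¬a ∧ (b ∧ ((¬b → ¬a) ∧ ¬a))), w0   [□-rule on 1 via w0Rw0]
3. ¬a ∧ (b ∧ ((¬b → ¬a) ∧ ¬a)), w0   [□-rule on 2 via w0Rw0]
4. ¬a, w0   [∧-rule on 3]
5. b ∧ ((¬b → ¬a) ∧ ¬a), w0   [∧-rule on 3]
6. b, w0   [∧-rule on 5]
7. (¬b → ¬a) ∧ ¬a, w0   [∧-rule on 5]
8. ¬b → ¬a, w0   [∧-rule on 7]
Accessibility: w0Rw0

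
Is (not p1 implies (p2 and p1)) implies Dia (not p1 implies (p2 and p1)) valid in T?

Valid in T

Tableau for the negation not ((not p1 implies (p2 and p1)) implies Dia (not p1 implies (p2 and p1))):
1. not ((not p1 implies (p2 and p1)) implies Dia (not p1 implies (p2 and p1))), w0
2. not p1 implies (p2 and p1), w0   [neg-implies-rule on 1]
3. not Dia (not p1 implies (p2 and p1)), w0   [neg-implies-rule on 1]
4. not (not p1 implies (p2 and p1)), w0   [neg-Dia-rule on 3 via w0Rw0]
5. not p1, w0   [neg-implies-rule on 4]
6. not (p2 and p1), w0   [neg-implies-rule on 4]
7. p2 and p1, w0   [implies-rule on 2 (branches; this branch)]
8. p2, w0   [and-rule on 7]
9. p1, w0   [and-rule on 7]
Accessibility: w0Rw0
Branch closes: p1 and not p1 both at w0.
All branches of the negation close; one closing branch shown above.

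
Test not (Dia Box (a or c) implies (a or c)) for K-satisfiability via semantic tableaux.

Yes, satisfiable

1. not (Dia Box (a or c) implies (a or c)), 0
2. Dia Box (a or c), 0
3. not (a or c), 0
4. not a, 0
5. not c, 0
6. Box (a or c), 1
Accessibility: 0R1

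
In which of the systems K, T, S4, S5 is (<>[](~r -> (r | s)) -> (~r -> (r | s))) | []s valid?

S5

S5-tableau for the negation ~((<>[](~r -> (r | s)) -> (~r -> (r | s))) | []s):
1. ~((<>[](~r -> (r | s)) -> (~r -> (r | s))) | []s), 0
2. ~(<>[](~r -> (r | s)) -> (~r -> (r | s))), 0
3. ~[]s, 0
4. <>[](~r -> (r | s)), 0
5. ~(~r -> (r | s)), 0
6. ~r, 0
7. ~(r | s), 0
8. ~s, 0
9. ~s, 1
10. [](~r -> (r | s)), 2
11. ~r -> (r | s), 0
12. ~r -> (r | s), 1
13. ~r -> (r | s), 2
14. r | s, 0
15. r | s, 1
16. r | s, 2
17. s, 0
Accessibility: 0R0, 0R1, 0R2, 1R0, 1R1, 1R2, 2R0, 2R1, 2R2
Branch closes: s and ~s both at 0.
Every branch closes (one shown): valid in S5.
S4-tableau for the negation ~((<>[](~r -> (r | s)) -> (~r -> (r | s))) | []s):
1. ~((<>[](~r -> (r | s)) -> (~r -> (r | s))) | []s), 0
2. ~(<>[](~r -> (r | s)) -> (~r -> (r | s))), 0
3. ~[]s, 0
4. <>[](~r -> (r | s)), 0
5. ~(~r -> (r | s)), 0
6. ~r, 0
7. ~(r | s), 0
8. ~s, 0
9. ~s, 1
10. [](~r -> (r | s)), 2
11. ~r -> (r | s), 2
12. r | s, 2
13. s, 2
Accessibility: 0R0, 0R1, 0R2, 1R1, 2R2
Complete open branch: countermodel on an S4-frame, so not valid in S4, nor in K, T (the same frame is also a K-frame and a T-frame).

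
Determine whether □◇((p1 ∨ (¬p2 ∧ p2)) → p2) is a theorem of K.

Tableau for the negation ¬□◇((p1 ∨ (¬p2 ∧ p2)) → p2):
1. ¬□◇((p1 ∨ (¬p2 ∧ p2)) → p2), 0
2. ¬◇((p1 ∨ (¬p2 ∧ p2)) → p2), 1
Accessibility: 0R1
The negation has an open branch (countermodel exists).

No, not valid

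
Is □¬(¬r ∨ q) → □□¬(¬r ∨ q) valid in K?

Tableau for the negation ¬(□¬(¬r ∨ q) → □□¬(¬r ∨ q)):
1. ¬(□¬(¬r ∨ q) → □□¬(¬r ∨ q)), 0
2. □¬(¬r ∨ q), 0   [¬→-rule on 1]
3. ¬□□¬(¬r ∨ q), 0   [¬→-rule on 1]
4. ¬□¬(¬r ∨ q), 1   [¬□-rule on 3: fresh world 1, 0R1]
5. ¬(¬r ∨ q), 1   [□-rule on 2 via 0R1]
6. r, 1   [¬∨-rule on 5]
7. ¬q, 1   [¬∨-rule on 5]
8. ¬r ∨ q, 2   [¬□-rule on 4: fresh world 2, 1R2]
9. q, 2   [∨-rule on 8 (branches; this branch)]
Accessibility: 0R1, 1R2
The negation has an open branch (countermodel exists).

Not valid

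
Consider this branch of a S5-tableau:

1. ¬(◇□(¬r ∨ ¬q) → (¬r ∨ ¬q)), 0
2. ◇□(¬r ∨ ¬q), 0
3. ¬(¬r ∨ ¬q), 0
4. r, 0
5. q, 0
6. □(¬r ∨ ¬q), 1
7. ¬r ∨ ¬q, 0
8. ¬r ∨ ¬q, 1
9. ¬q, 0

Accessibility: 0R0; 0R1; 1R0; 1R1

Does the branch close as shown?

Closed

Both q and ¬q appear at 0.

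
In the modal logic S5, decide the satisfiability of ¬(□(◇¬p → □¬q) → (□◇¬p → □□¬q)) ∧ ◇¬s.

No, unsatisfiable

1. ¬(□(◇¬p → □¬q) → (□◇¬p → □□¬q)) ∧ ◇¬s, u
2. ¬(□(◇¬p → □¬q) → (□◇¬p → □□¬q)), u
3. ◇¬s, u
4. □(◇¬p → □¬q), u
5. ¬(□◇¬p → □□¬q), u
6. □◇¬p, u
7. ¬□□¬q, u
8. ◇¬p → □¬q, u
9. ◇¬p, u
10. □¬q, u
11. ¬q, u
12. ¬s, v
13. ◇¬p → □¬q, v
14. ◇¬p, v
15. ¬q, v
16. □¬q, v
17. ¬□¬q, w
18. ◇¬p → □¬q, w
19. ◇¬p, w
20. ¬q, w
21. □¬q, w
22. ¬p, x
23. ◇¬p → □¬q, x
24. ◇¬p, x
25. ¬q, x
26. □¬q, x
27. ¬p, y
28. ◇¬p → □¬q, y
29. ◇¬p, y
30. ¬q, y
31. □¬q, y
32. q, z
33. ◇¬p → □¬q, z
34. ◇¬p, z
35. ¬q, z
Accessibility: uRu, uRv, uRw, uRx, uRy, uRz, vRu, vRv, vRw, vRx, vRy, vRz, wRu, wRv, wRw, wRx, wRy, wRz, xRu, xRv, xRw, xRx, xRy, xRz, yRu, yRv, yRw, yRx, yRy, yRz, zRu, zRv, zRw, zRx, zRy, zRz
Branch closes: q and ¬q both at z.
(One branch shown.) All branches close.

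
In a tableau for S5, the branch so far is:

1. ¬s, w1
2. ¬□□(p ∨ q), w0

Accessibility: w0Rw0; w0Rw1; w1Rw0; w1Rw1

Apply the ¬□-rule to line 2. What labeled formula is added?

a fresh world w2 with w0Rw2, and ¬□(p ∨ q) at w2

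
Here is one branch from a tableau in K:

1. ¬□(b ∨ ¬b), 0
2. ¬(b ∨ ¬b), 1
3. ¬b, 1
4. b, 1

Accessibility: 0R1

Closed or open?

Both b and ¬b appear at 1.

Yes, closed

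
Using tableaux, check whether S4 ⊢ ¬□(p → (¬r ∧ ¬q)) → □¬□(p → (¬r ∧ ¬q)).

Tableau for the negation ¬(¬□(p → (¬r ∧ ¬q)) → □¬□(p → (¬r ∧ ¬q))):
1. ¬(¬□(p → (¬r ∧ ¬q)) → □¬□(p → (¬r ∧ ¬q))), 0
2. ¬□(p → (¬r ∧ ¬q)), 0
3. ¬□¬□(p → (¬r ∧ ¬q)), 0
4. ¬(p → (¬r ∧ ¬q)), 1
5. p, 1
6. ¬(¬r ∧ ¬q), 1
7. q, 1
8. □(p → (¬r ∧ ¬q)), 2
9. p → (¬r ∧ ¬q), 2
10. ¬r ∧ ¬q, 2
11. ¬r, 2
12. ¬q, 2
Accessibility: 0R0, 0R1, 0R2, 1R1, 2R2
The negation has an open branch (countermodel exists).

Not valid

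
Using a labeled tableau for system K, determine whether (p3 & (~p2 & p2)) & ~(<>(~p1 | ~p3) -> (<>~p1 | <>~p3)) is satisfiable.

1. (p3 & (~p2 & p2)) & ~(<>(~p1 | ~p3) -> (<>~p1 | <>~p3)), w0
2. p3 & (~p2 & p2), w0
3. ~(<>(~p1 | ~p3) -> (<>~p1 | <>~p3)), w0
4. p3, w0
5. ~p2 & p2, w0
6. <>(~p1 | ~p3), w0
7. ~(<>~p1 | <>~p3), w0
8. ~p2, w0
9. p2, w0
Branch closes: p2 and ~p2 both at w0.
(One branch shown.) All branches close.

Unsatisfiable (every branch closes)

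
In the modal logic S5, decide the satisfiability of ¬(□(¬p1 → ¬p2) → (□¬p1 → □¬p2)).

1. ¬(□(¬p1 → ¬p2) → (□¬p1 → □¬p2)), u
2. □(¬p1 → ¬p2), u
3. ¬(□¬p1 → □¬p2), u
4. □¬p1, u
5. ¬□¬p2, u
6. ¬p1 → ¬p2, u
7. ¬p1, u
8. ¬p2, u
9. p2, v
10. ¬p1 → ¬p2, v
11. ¬p1, v
12. ¬p2, v
Accessibility: uRu, uRv, vRu, vRv
Branch closes: p2 and ¬p2 both at v.
All branches of the tableau close; one closing branch shown above.

Unsatisfiable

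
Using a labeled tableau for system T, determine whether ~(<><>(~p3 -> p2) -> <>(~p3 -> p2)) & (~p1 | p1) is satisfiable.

1. ~(<><>(~p3 -> p2) -> <>(~p3 -> p2)) & (~p1 | p1), u
2. ~(<><>(~p3 -> p2) -> <>(~p3 -> p2)), u
3. ~p1 | p1, u
4. <><>(~p3 -> p2), u
5. ~<>(~p3 -> p2), u
6. ~(~p3 -> p2), u
7. ~p3, u
8. ~p2, u
9. p1, u
10. <>(~p3 -> p2), v
11. ~(~p3 -> p2), v
12. ~p3, v
13. ~p2, v
14. ~p3 -> p2, w
15. p2, w
Accessibility: uRu, uRv, vRv, vRw, wRw

Satisfiable (open branch found)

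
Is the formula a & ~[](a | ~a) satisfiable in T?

Unsatisfiable (every branch closes)

1. a & ~[](a | ~a), u
2. a, u
3. ~[](a | ~a), u
4. ~(a | ~a), v
5. ~a, v
6. a, v
Accessibility: uRu, uRv, vRv
Branch closes: a and ~a both at v.
Every branch closes; the branch above is one of them.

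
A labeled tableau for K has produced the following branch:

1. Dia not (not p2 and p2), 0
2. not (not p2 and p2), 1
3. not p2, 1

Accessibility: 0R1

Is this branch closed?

No world carries both an atom and its negation.

No, open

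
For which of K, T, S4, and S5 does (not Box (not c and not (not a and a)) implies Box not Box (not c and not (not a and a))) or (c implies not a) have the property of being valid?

S5

S5-tableau for the negation not ((not Box (not c and not (not a and a)) implies Box not Box (not c and not (not a and a))) or (c implies not a)):
1. not ((not Box (not c and not (not a and a)) implies Box not Box (not c and not (not a and a))) or (c implies not a)), u
2. not (not Box (not c and not (not a and a)) implies Box not Box (not c and not (not a and a))), u   [neg-or-rule on 1]
3. not (c implies not a), u   [neg-or-rule on 1]
4. not Box (not c and not (not a and a)), u   [neg-implies-rule on 2]
5. not Box not Box (not c and not (not a and a)), u   [neg-implies-rule on 2]
6. c, u   [neg-implies-rule on 3]
7. a, u   [neg-implies-rule on 3]
8. not (not c and not (not a and a)), v   [neg-Box-rule on 4: fresh world v, uRv]
9. c, v   [neg-and-rule on 8 (branches; this branch)]
10. Box (not c and not (not a and a)), w   [neg-Box-rule on 5: fresh world w, uRw]
11. not c and not (not a and a), u   [Box-rule on 10 via wRu]
12. not c, u   [and-rule on 11]
13. not (not a and a), u   [and-rule on 11]
Accessibility: uRu, uRv, uRw, vRu, vRv, vRw, wRu, wRv, wRw
Branch closes: c and not c both at u.
Every branch closes (one shown): valid in S5.
S4-tableau for the negation not ((not Box (not c and not (not a and a)) implies Box not Box (not c and not (not a and a))) or (c implies not a)):
1. not ((not Box (not c and not (not a and a)) implies Box not Box (not c and not (not a and a))) or (c implies not a)), u
2. not (not Box (not c and not (not a and a)) implies Box not Box (not c and not (not a and a))), u   [neg-or-rule on 1]
3. not (c implies not a), u   [neg-or-rule on 1]
4. not Box (not c and not (not a and a)), u   [neg-implies-rule on 2]
5. not Box not Box (not c and not (not a and a)), u   [neg-implies-rule on 2]
6. c, u   [neg-implies-rule on 3]
7. a, u   [neg-implies-rule on 3]
8. not (not c and not (not a and a)), v   [neg-Box-rule on 4: fresh world v, uRv]
9. c, v   [neg-and-rule on 8 (branches; this branch)]
10. Box (not c and not (not a and a)), w   [neg-Box-rule on 5: fresh world w, uRw]
11. not c and not (not a and a), w   [Box-rule on 10 via wRw]
12. not c, w   [and-rule on 11]
13. not (not a and a), w   [and-rule on 11]
14. not a, w   [neg-and-rule on 13 (branches; this branch)]
Accessibility: uRu, uRv, uRw, vRv, wRw
Complete open branch: countermodel on an S4-frame, so not valid in S4, nor in K, T (the same frame is also a K-frame and a T-frame).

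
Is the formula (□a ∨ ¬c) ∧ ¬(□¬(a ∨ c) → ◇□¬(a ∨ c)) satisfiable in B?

Unsatisfiable

1. (□a ∨ ¬c) ∧ ¬(□¬(a ∨ c) → ◇□¬(a ∨ c)), 0
2. □a ∨ ¬c, 0   [∧-rule on 1]
3. ¬(□¬(a ∨ c) → ◇□¬(a ∨ c)), 0   [∧-rule on 1]
4. □¬(a ∨ c), 0   [¬→-rule on 3]
5. ¬◇□¬(a ∨ c), 0   [¬→-rule on 3]
6. ¬(a ∨ c), 0   [□-rule on 4 via 0R0]
7. ¬a, 0   [¬∨-rule on 6]
8. ¬c, 0   [¬∨-rule on 6]
9. ¬□¬(a ∨ c), 0   [¬◇-rule on 5 via 0R0]
10. a ∨ c, 1   [¬□-rule on 9: fresh world 1, 0R1]
11. ¬(a ∨ c), 1   [□-rule on 4 via 0R1]
12. ¬a, 1   [¬∨-rule on 11]
13. ¬c, 1   [¬∨-rule on 11]
14. ¬□¬(a ∨ c), 1   [¬◇-rule on 5 via 0R1]
15. c, 1   [∨-rule on 10 (branches; this branch)]
Accessibility: 0R0, 0R1, 1R0, 1R1
Branch closes: c and ¬c both at 1.
(One branch shown.) All branches close.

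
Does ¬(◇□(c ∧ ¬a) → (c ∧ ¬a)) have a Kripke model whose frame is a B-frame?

No, unsatisfiable

1. ¬(◇□(c ∧ ¬a) → (c ∧ ¬a)), u
2. ◇□(c ∧ ¬a), u
3. ¬(c ∧ ¬a), u
4. a, u
5. □(c ∧ ¬a), v
6. c ∧ ¬a, u
7. c, u
8. ¬a, u
Accessibility: uRu, uRv, vRu, vRv
Branch closes: a and ¬a both at u.
(One branch shown.) All branches close.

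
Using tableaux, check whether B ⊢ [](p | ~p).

Tableau for the negation ~[](p | ~p):
1. ~[](p | ~p), w0
2. ~(p | ~p), w1
3. ~p, w1
4. p, w1
Accessibility: w0Rw0, w0Rw1, w1Rw0, w1Rw1
Branch closes: p and ~p both at w1.
All branches of the negation close; one closing branch shown above.

Valid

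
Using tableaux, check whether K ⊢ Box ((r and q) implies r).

Yes, valid

Tableau for the negation not Box ((r and q) implies r):
1. not Box ((r and q) implies r), w0
2. not ((r and q) implies r), w1
3. r and q, w1
4. not r, w1
5. r, w1
6. q, w1
Accessibility: w0Rw1
Branch closes: r and not r both at w1.
Every branch of the negation's tableau closes; the branch above is one of them.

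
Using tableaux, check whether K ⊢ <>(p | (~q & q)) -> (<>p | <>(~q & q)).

Tableau for the negation ~(<>(p | (~q & q)) -> (<>p | <>(~q & q))):
1. ~(<>(p | (~q & q)) -> (<>p | <>(~q & q))), u
2. <>(p | (~q & q)), u
3. ~(<>p | <>(~q & q)), u
4. ~<>p, u
5. ~<>(~q & q), u
6. p | (~q & q), v
7. ~p, v
8. ~(~q & q), v
9. ~q & q, v
10. ~q, v
11. q, v
Accessibility: uRv
Branch closes: q and ~q both at v.
All branches of the negation close; one closing branch shown above.

Valid in K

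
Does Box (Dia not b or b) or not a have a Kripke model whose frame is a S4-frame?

1. Box (Dia not b or b) or not a, 0
2. not a, 0
Accessibility: 0R0

Yes, satisfiable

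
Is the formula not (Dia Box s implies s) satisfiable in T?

1. not (Dia Box s implies s), w0
2. Dia Box s, w0   [neg-implies-rule on 1]
3. not s, w0   [neg-implies-rule on 1]
4. Box s, w1   [Dia-rule on 2: fresh world w1, w0Rw1]
5. s, w1   [Box-rule on 4 via w1Rw1]
Accessibility: w0Rw0, w0Rw1, w1Rw1

Satisfiable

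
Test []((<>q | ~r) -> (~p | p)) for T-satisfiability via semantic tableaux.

1. []((<>q | ~r) -> (~p | p)), 0
2. (<>q | ~r) -> (~p | p), 0
3. ~p | p, 0
4. p, 0
Accessibility: 0R0

Satisfiable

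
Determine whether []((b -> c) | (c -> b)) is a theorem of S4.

Tableau for the negation ~[]((b -> c) | (c -> b)):
1. ~[]((b -> c) | (c -> b)), 0
2. ~((b -> c) | (c -> b)), 1   [~[]-rule on 1: fresh world 1, 0R1]
3. ~(b -> c), 1   [~|-rule on 2]
4. ~(c -> b), 1   [~|-rule on 2]
5. b, 1   [~->-rule on 3]
6. ~c, 1   [~->-rule on 3]
7. c, 1   [~->-rule on 4]
8. ~b, 1   [~->-rule on 4]
Accessibility: 0R0, 0R1, 1R1
Branch closes: c and ~c both at 1.
All branches of the negation close; one closing branch shown above.

Yes, valid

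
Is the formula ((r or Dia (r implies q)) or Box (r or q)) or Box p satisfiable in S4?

1. ((r or Dia (r implies q)) or Box (r or q)) or Box p, w0
2. Box p, w0   [or-rule on 1 (branches; this branch)]
3. p, w0   [Box-rule on 2 via w0Rw0]
Accessibility: w0Rw0

Satisfiable (open branch found)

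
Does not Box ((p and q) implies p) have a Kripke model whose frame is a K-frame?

Unsatisfiable (every branch closes)

1. not Box ((p and q) implies p), 0
2. not ((p and q) implies p), 1   [neg-Box-rule on 1: fresh world 1, 0R1]
3. p and q, 1   [neg-implies-rule on 2]
4. not p, 1   [neg-implies-rule on 2]
5. p, 1   [and-rule on 3]
6. q, 1   [and-rule on 3]
Accessibility: 0R1
Branch closes: p and not p both at 1.
All branches of the tableau close; one closing branch shown above.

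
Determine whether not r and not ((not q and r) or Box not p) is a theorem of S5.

Tableau for the negation not (not r and not ((not q and r) or Box not p)):
1. not (not r and not ((not q and r) or Box not p)), 0
2. (not q and r) or Box not p, 0
3. Box not p, 0
4. not p, 0
Accessibility: 0R0
The negation has an open branch (countermodel exists).

Not valid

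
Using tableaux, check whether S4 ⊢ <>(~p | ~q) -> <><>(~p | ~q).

Tableau for the negation ~(<>(~p | ~q) -> <><>(~p | ~q)):
1. ~(<>(~p | ~q) -> <><>(~p | ~q)), w0
2. <>(~p | ~q), w0   [~->-rule on 1]
3. ~<><>(~p | ~q), w0   [~->-rule on 1]
4. ~<>(~p | ~q), w0   [~<>-rule on 3 via w0Rw0]
5. ~(~p | ~q), w0   [~<>-rule on 4 via w0Rw0]
6. p, w0   [~|-rule on 5]
7. q, w0   [~|-rule on 5]
8. ~p | ~q, w1   [<>-rule on 2: fresh world w1, w0Rw1]
9. ~<>(~p | ~q), w1   [~<>-rule on 3 via w0Rw1]
10. ~(~p | ~q), w1   [~<>-rule on 4 via w0Rw1]
11. p, w1   [~|-rule on 10]
12. q, w1   [~|-rule on 10]
13. ~q, w1   [|-rule on 8 (branches; this branch)]
Accessibility: w0Rw0, w0Rw1, w1Rw1
Branch closes: q and ~q both at w1.
All branches of the negation close; one closing branch shown above.

Valid in S4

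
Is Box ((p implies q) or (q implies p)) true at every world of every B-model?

Tableau for the negation not Box ((p implies q) or (q implies p)):
1. not Box ((p implies q) or (q implies p)), 0
2. not ((p implies q) or (q implies p)), 1
3. not (p implies q), 1
4. not (q implies p), 1
5. p, 1
6. not q, 1
7. q, 1
8. not p, 1
Accessibility: 0R0, 0R1, 1R0, 1R1
Branch closes: q and not q both at 1.
Every branch of the negation's tableau closes; the branch above is one of them.

Yes, valid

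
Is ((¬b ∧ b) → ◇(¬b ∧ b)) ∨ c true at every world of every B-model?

Tableau for the negation ¬(((¬b ∧ b) → ◇(¬b ∧ b)) ∨ c):
1. ¬(((¬b ∧ b) → ◇(¬b ∧ b)) ∨ c), 0
2. ¬((¬b ∧ b) → ◇(¬b ∧ b)), 0
3. ¬c, 0
4. ¬b ∧ b, 0
5. ¬◇(¬b ∧ b), 0
6. ¬b, 0
7. b, 0
Accessibility: 0R0
Branch closes: b and ¬b both at 0.
Every branch of the negation's tableau closes; the branch above is one of them.

Yes, valid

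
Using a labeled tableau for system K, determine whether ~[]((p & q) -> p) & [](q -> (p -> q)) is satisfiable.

Unsatisfiable

1. ~[]((p & q) -> p) & [](q -> (p -> q)), 0
2. ~[]((p & q) -> p), 0
3. [](q -> (p -> q)), 0
4. ~((p & q) -> p), 1
5. p & q, 1
6. ~p, 1
7. p, 1
8. q, 1
Accessibility: 0R1
Branch closes: p and ~p both at 1.
All branches of the tableau close; one closing branch shown above.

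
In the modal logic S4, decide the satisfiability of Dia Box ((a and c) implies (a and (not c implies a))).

Satisfiable

1. Dia Box ((a and c) implies (a and (not c implies a))), 0
2. Box ((a and c) implies (a and (not c implies a))), 1
3. (a and c) implies (a and (not c implies a)), 1
4. a and (not c implies a), 1
5. a, 1
6. not c implies a, 1
Accessibility: 0R0, 0R1, 1R1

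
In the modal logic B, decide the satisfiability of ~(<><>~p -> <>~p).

1. ~(<><>~p -> <>~p), u
2. <><>~p, u
3. ~<>~p, u
4. p, u
5. <>~p, v
6. p, v
7. ~p, w
Accessibility: uRu, uRv, vRu, vRv, vRw, wRv, wRw

Satisfiable (open branch found)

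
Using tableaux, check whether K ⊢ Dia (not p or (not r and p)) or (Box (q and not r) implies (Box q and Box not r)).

Yes, valid

Tableau for the negation not (Dia (not p or (not r and p)) or (Box (q and not r) implies (Box q and Box not r))):
1. not (Dia (not p or (not r and p)) or (Box (q and not r) implies (Box q and Box not r))), 0
2. not Dia (not p or (not r and p)), 0   [neg-or-rule on 1]
3. not (Box (q and not r) implies (Box q and Box not r)), 0   [neg-or-rule on 1]
4. Box (q and not r), 0   [neg-implies-rule on 3]
5. not (Box q and Box not r), 0   [neg-implies-rule on 3]
6. not Box not r, 0   [neg-and-rule on 5 (branches; this branch)]
7. r, 1   [neg-Box-rule on 6: fresh world 1, 0R1]
8. not (not p or (not r and p)), 1   [neg-Dia-rule on 2 via 0R1]
9. p, 1   [neg-or-rule on 8]
10. not (not r and p), 1   [neg-or-rule on 8]
11. q and not r, 1   [Box-rule on 4 via 0R1]
12. q, 1   [and-rule on 11]
13. not r, 1   [and-rule on 11]
Accessibility: 0R1
Branch closes: r and not r both at 1.
Every branch of the negation's tableau closes; the branch above is one of them.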